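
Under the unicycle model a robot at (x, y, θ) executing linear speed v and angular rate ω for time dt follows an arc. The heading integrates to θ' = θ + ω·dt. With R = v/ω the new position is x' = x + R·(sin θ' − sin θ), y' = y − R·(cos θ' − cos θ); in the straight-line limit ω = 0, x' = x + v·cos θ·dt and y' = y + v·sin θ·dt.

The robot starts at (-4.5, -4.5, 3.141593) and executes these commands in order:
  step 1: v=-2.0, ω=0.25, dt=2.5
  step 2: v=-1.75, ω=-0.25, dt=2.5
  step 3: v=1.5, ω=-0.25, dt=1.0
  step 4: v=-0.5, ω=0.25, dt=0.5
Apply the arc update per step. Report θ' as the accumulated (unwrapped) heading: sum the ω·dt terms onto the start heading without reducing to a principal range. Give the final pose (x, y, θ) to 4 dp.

(3.0375, -1.5245, 3.0166)

step 1: θ'=3.7666 (R=-8.0000) → pose (0.1808, -2.9877, 3.7666)
step 2: θ'=3.1416 (R=7.0000) → pose (4.2765, -1.6644, 3.1416)
step 3: θ'=2.8916 (R=-6.0000) → pose (2.7920, -1.4779, 2.8916)
step 4: θ'=3.0166 (R=-2.0000) → pose (3.0375, -1.5245, 3.0166)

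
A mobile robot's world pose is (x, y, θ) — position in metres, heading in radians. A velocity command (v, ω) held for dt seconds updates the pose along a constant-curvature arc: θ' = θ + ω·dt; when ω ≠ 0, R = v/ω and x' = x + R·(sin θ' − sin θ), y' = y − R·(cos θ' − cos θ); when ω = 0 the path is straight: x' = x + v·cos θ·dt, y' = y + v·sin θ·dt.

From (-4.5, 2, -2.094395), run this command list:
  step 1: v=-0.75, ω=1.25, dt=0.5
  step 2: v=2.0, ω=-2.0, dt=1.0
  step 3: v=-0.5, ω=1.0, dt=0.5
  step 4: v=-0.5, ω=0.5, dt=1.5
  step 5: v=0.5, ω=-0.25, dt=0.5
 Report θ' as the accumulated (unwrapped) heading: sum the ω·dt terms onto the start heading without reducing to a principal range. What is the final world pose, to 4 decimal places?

step 1: θ'=-1.4694 (R=-0.6000) → pose (-4.4227, 2.3607, -1.4694)
step 2: θ'=-3.4694 (R=-1.0000) → pose (-5.7395, 1.3128, -3.4694)
step 3: θ'=-2.9694 (R=-0.5000) → pose (-5.4929, 1.2935, -2.9694)
step 4: θ'=-2.2194 (R=-1.0000) → pose (-4.8673, 1.6747, -2.2194)
step 5: θ'=-2.3444 (R=-2.0000) → pose (-5.0303, 1.4854, -2.3444)

(-5.0303, 1.4854, -2.3444)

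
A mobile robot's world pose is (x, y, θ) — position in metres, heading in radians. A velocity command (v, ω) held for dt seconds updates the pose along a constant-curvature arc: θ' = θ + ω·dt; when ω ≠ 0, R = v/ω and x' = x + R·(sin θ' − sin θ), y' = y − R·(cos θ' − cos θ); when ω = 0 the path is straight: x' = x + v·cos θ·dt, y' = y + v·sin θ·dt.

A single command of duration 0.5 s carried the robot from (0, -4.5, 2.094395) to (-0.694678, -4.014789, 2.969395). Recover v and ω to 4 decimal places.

Δθ = 2.969395 − 2.094395 = 0.875000
ω = Δθ/dt = 0.875000/0.5 = 1.7500
R = Δx/(sin θ' − sin θ) = 1.0000
v = R·ω = 1.0000·1.7500 = 1.7500

v = 1.7500, ω = 1.7500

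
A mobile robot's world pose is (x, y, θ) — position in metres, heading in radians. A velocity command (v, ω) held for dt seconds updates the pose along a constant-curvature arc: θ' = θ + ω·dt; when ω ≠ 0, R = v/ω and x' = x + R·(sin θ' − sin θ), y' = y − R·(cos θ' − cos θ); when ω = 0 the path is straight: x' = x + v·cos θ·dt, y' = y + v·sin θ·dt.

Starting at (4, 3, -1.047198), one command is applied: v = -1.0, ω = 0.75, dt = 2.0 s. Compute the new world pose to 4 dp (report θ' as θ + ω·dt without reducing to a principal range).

(2.2620, 3.5323, 0.4528)

θ' = -1.0472 + 0.75·2.0 = 0.4528
R = v/ω = -1.0/0.75 = -1.3333
x' = 4 + -1.3333·(sin 0.4528 − sin -1.0472) = 2.2620
y' = 3 − -1.3333·(cos 0.4528 − cos -1.0472) = 3.5323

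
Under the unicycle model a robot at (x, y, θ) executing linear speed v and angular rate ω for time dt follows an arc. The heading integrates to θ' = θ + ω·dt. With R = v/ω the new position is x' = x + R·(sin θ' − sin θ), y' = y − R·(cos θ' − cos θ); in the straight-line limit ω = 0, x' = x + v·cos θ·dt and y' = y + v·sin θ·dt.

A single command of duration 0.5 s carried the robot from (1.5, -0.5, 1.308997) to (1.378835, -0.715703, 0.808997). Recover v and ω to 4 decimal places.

Δθ = 0.808997 − 1.308997 = -0.500000
ω = Δθ/dt = -0.500000/0.5 = -1.0000
R = −Δy/(cos θ' − cos θ) = 0.5000
v = R·ω = 0.5000·-1.0000 = -0.5000

v = -0.5000, ω = -1.0000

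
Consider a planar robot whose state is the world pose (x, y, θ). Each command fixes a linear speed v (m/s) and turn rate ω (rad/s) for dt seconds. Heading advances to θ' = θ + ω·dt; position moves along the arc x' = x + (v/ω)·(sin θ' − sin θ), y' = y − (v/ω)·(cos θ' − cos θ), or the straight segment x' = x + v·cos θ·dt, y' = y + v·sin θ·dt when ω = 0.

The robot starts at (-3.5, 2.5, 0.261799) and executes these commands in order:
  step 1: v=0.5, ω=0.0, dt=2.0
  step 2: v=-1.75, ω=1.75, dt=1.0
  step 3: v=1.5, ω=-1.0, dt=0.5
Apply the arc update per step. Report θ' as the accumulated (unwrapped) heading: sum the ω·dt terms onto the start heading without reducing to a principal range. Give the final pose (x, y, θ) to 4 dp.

step 1: θ'=0.2618 (straight) → pose (-2.5341, 2.7588, 0.2618)
step 2: θ'=2.0118 (R=-1.0000) → pose (-3.1796, 1.3660, 2.0118)
step 3: θ'=1.5118 (R=-1.5000) → pose (-3.3205, 2.0948, 1.5118)

(-3.3205, 2.0948, 1.5118)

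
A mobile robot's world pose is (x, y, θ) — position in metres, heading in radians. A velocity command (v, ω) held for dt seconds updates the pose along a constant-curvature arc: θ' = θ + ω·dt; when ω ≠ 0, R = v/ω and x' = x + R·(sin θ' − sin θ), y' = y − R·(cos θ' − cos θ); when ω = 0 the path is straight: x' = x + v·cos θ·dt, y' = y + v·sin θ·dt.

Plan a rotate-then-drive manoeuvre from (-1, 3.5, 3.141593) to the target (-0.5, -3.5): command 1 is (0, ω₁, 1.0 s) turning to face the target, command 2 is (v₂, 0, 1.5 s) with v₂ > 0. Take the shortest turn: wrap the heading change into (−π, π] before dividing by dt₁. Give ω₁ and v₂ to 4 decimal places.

heading to target = atan2(-3.5−3.5, -0.5−-1) = -1.4995
Δθ = wrap(-1.4995 − 3.1416) = 1.6421; ω₁ = Δθ/dt₁ = 1.6421
distance = √((-0.5−-1)² + (-3.5−3.5)²) = 7.0178; v₂ = distance/dt₂ = 4.6786

ω₁ = 1.6421, v₂ = 4.6786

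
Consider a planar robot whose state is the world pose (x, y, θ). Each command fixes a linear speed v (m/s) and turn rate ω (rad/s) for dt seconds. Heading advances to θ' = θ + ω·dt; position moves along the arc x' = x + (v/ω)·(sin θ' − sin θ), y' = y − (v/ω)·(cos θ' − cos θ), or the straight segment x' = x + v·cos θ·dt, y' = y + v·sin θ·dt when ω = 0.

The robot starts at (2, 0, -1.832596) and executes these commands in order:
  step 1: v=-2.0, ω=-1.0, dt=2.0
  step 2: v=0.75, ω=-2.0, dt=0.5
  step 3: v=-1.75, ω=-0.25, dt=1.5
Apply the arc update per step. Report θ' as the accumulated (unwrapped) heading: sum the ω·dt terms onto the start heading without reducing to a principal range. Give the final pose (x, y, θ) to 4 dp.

step 1: θ'=-3.8326 (R=2.0000) → pose (5.2065, 1.0236, -3.8326)
step 2: θ'=-4.8326 (R=-0.3750) → pose (5.0732, 1.3575, -4.8326)
step 3: θ'=-5.2076 (R=7.0000) → pose (4.2828, -1.1296, -5.2076)

(4.2828, -1.1296, -5.2076)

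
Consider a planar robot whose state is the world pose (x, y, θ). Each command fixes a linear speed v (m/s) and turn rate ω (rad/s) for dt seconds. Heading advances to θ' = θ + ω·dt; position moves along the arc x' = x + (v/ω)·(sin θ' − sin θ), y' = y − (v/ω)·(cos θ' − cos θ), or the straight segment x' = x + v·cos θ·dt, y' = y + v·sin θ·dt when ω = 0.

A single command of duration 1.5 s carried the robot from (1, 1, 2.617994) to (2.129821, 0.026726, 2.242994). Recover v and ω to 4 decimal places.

Δθ = 2.242994 − 2.617994 = -0.375000
ω = Δθ/dt = -0.375000/1.5 = -0.2500
R = Δx/(sin θ' − sin θ) = 4.0000
v = R·ω = 4.0000·-0.2500 = -1.0000

v = -1.0000, ω = -0.2500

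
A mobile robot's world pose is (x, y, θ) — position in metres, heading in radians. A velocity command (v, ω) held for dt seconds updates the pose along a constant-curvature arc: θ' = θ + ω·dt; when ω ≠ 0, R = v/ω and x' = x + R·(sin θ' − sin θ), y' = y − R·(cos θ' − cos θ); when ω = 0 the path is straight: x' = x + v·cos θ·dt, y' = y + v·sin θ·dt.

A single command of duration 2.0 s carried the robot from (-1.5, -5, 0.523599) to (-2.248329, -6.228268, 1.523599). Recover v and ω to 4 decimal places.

v = -0.7500, ω = 0.5000

Δθ = 1.523599 − 0.523599 = 1.000000
ω = Δθ/dt = 1.000000/2.0 = 0.5000
R = −Δy/(cos θ' − cos θ) = -1.5000
v = R·ω = -1.5000·0.5000 = -0.7500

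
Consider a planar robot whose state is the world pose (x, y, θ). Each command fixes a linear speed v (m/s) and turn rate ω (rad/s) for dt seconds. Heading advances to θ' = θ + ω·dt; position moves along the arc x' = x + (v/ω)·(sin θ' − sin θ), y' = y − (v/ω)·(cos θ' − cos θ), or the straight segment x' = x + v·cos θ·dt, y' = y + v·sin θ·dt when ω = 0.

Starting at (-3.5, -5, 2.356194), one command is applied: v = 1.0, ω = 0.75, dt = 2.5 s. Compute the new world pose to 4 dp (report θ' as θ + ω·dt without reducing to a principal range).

(-5.6247, -5.3257, 4.2312)

θ' = 2.3562 + 0.75·2.5 = 4.2312
R = v/ω = 1.0/0.75 = 1.3333
x' = -3.5 + 1.3333·(sin 4.2312 − sin 2.3562) = -5.6247
y' = -5 − 1.3333·(cos 4.2312 − cos 2.3562) = -5.3257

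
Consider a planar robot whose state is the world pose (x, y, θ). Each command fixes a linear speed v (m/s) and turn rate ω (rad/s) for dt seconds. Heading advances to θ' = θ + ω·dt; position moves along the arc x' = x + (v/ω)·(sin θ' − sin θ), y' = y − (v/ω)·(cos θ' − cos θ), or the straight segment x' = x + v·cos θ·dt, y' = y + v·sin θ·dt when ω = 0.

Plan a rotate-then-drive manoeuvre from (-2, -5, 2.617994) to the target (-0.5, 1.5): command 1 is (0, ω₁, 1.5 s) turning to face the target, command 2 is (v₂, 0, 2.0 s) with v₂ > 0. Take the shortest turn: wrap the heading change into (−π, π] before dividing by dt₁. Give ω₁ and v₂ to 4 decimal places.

ω₁ = -0.8493, v₂ = 3.3354

heading to target = atan2(1.5−-5, -0.5−-2) = 1.3440
Δθ = wrap(1.3440 − 2.6180) = -1.2740; ω₁ = Δθ/dt₁ = -0.8493
distance = √((-0.5−-2)² + (1.5−-5)²) = 6.6708; v₂ = distance/dt₂ = 3.3354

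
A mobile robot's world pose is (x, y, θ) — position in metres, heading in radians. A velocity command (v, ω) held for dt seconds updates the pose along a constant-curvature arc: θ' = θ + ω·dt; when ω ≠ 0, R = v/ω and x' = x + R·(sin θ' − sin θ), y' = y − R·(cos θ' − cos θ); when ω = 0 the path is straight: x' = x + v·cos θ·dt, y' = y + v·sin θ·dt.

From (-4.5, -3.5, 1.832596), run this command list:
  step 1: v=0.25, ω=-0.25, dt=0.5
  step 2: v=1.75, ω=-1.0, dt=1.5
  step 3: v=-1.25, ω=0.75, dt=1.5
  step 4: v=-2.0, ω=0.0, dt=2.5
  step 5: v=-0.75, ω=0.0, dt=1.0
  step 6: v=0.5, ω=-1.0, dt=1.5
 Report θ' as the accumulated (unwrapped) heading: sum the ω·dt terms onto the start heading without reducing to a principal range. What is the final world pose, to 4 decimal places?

(-5.2154, -7.8767, -0.1674)

step 1: θ'=1.7076 (R=-1.0000) → pose (-4.5247, -3.3776, 1.7076)
step 2: θ'=0.2076 (R=-1.7500) → pose (-3.1518, -1.4265, 0.2076)
step 3: θ'=1.3326 (R=-1.6667) → pose (-4.4279, -2.6641, 1.3326)
step 4: θ'=1.3326 (straight) → pose (-5.6076, -7.5229, 1.3326)
step 5: θ'=1.3326 (straight) → pose (-5.7846, -8.2517, 1.3326)
step 6: θ'=-0.1674 (R=-0.5000) → pose (-5.2154, -7.8767, -0.1674)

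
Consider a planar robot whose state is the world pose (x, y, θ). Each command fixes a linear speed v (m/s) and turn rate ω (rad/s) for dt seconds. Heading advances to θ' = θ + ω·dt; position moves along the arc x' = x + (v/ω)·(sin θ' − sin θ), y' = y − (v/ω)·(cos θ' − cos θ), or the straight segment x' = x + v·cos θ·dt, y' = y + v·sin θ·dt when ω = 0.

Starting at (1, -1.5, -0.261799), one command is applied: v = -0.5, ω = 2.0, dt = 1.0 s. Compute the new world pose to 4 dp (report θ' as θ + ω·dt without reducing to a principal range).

(0.6888, -1.7831, 1.7382)

θ' = -0.2618 + 2.0·1.0 = 1.7382
R = v/ω = -0.5/2.0 = -0.2500
x' = 1 + -0.2500·(sin 1.7382 − sin -0.2618) = 0.6888
y' = -1.5 − -0.2500·(cos 1.7382 − cos -0.2618) = -1.7831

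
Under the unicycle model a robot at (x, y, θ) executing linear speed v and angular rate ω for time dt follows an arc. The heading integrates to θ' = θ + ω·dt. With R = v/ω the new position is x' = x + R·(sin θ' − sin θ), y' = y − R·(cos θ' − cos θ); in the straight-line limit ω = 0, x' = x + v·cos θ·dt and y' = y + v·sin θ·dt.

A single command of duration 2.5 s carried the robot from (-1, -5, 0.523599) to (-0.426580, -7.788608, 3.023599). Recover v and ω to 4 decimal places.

v = -1.5000, ω = 1.0000

Δθ = 3.023599 − 0.523599 = 2.500000
ω = Δθ/dt = 2.500000/2.5 = 1.0000
R = −Δy/(cos θ' − cos θ) = -1.5000
v = R·ω = -1.5000·1.0000 = -1.5000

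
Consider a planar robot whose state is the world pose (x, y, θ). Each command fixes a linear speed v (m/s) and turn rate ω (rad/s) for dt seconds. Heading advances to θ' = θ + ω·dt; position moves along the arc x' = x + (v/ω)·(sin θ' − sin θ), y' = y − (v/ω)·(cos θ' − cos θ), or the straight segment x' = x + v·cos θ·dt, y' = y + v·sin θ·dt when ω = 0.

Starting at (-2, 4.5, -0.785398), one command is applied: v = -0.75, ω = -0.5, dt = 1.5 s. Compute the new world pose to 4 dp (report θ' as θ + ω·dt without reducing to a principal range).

(-2.4384, 5.5076, -1.5354)

θ' = -0.7854 + -0.5·1.5 = -1.5354
R = v/ω = -0.75/-0.5 = 1.5000
x' = -2 + 1.5000·(sin -1.5354 − sin -0.7854) = -2.4384
y' = 4.5 − 1.5000·(cos -1.5354 − cos -0.7854) = 5.5076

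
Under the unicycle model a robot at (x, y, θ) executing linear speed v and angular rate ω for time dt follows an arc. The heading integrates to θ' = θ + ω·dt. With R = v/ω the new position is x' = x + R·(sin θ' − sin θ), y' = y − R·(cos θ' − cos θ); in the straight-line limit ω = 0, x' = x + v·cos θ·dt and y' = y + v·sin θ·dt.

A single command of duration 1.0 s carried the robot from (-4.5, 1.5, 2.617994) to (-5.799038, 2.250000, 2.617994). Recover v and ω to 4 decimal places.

Δθ = 2.617994 − 2.617994 = 0.000000
ω = Δθ/dt = 0.000000/1.0 = 0.0000
ω = 0 → v = (Δx·cos θ + Δy·sin θ)/dt = 1.5000

v = 1.5000, ω = 0.0000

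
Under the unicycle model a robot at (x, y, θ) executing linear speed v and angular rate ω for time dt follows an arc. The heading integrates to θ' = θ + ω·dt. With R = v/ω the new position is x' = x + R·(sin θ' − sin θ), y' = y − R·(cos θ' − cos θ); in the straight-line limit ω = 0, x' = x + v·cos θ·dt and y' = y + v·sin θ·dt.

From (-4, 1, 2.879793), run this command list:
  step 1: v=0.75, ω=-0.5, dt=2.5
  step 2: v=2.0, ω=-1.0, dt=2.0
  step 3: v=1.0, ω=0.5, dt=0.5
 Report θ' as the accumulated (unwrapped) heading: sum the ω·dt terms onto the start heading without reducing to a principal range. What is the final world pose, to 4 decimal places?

step 1: θ'=1.6298 (R=-1.5000) → pose (-5.1092, 2.3604, 1.6298)
step 2: θ'=-0.3702 (R=-2.0000) → pose (-2.3890, 4.3429, -0.3702)
step 3: θ'=-0.1202 (R=2.0000) → pose (-1.9052, 4.2218, -0.1202)

(-1.9052, 4.2218, -0.1202)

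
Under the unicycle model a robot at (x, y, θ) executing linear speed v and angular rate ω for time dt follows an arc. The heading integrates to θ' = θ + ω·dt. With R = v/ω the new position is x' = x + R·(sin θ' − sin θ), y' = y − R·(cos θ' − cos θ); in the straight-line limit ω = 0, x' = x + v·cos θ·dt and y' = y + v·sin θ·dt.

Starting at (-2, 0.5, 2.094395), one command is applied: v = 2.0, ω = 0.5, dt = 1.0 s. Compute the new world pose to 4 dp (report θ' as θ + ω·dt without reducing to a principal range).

θ' = 2.0944 + 0.5·1.0 = 2.5944
R = v/ω = 2.0/0.5 = 4.0000
x' = -2 + 4.0000·(sin 2.5944 − sin 2.0944) = -3.3829
y' = 0.5 − 4.0000·(cos 2.5944 − cos 2.0944) = 1.9159

(-3.3829, 1.9159, 2.5944)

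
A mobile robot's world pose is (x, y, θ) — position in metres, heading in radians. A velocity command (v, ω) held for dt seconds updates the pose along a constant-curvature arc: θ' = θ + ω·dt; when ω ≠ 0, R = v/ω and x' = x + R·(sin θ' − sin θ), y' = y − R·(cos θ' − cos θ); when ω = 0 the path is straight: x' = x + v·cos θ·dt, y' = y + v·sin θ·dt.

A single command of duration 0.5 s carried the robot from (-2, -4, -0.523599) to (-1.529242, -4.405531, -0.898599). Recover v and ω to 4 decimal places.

Δθ = -0.898599 − -0.523599 = -0.375000
ω = Δθ/dt = -0.375000/0.5 = -0.7500
R = Δx/(sin θ' − sin θ) = -1.6667
v = R·ω = -1.6667·-0.7500 = 1.2500

v = 1.2500, ω = -0.7500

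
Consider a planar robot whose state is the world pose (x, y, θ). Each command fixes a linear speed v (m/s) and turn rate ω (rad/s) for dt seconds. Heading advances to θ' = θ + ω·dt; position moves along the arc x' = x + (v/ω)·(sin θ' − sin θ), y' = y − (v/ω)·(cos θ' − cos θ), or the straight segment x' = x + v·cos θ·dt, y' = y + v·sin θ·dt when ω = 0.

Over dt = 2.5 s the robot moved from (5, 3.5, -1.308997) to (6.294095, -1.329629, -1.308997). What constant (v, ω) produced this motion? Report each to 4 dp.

v = 2.0000, ω = 0.0000

Δθ = -1.308997 − -1.308997 = 0.000000
ω = Δθ/dt = 0.000000/2.5 = 0.0000
ω = 0 → v = (Δx·cos θ + Δy·sin θ)/dt = 2.0000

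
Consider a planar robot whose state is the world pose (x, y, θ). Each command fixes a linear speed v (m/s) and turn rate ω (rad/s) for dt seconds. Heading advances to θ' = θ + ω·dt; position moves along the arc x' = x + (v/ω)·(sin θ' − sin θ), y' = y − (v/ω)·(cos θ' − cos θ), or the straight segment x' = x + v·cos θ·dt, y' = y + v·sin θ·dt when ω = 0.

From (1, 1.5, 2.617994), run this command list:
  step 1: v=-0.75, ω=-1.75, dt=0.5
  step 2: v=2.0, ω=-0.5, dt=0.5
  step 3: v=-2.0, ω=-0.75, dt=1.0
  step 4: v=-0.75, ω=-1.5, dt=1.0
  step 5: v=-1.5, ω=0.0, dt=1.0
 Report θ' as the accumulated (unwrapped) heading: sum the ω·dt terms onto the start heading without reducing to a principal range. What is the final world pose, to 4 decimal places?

(-1.4657, 1.4769, -0.7570)

step 1: θ'=1.7430 (R=0.4286) → pose (1.2079, 1.2023, 1.7430)
step 2: θ'=1.4930 (R=-4.0000) → pose (1.1609, 2.1986, 1.4930)
step 3: θ'=0.7430 (R=2.6667) → pose (0.3063, 0.4420, 0.7430)
step 4: θ'=-0.7570 (R=0.5000) → pose (-0.3753, 0.4468, -0.7570)
step 5: θ'=-0.7570 (straight) → pose (-1.4657, 1.4769, -0.7570)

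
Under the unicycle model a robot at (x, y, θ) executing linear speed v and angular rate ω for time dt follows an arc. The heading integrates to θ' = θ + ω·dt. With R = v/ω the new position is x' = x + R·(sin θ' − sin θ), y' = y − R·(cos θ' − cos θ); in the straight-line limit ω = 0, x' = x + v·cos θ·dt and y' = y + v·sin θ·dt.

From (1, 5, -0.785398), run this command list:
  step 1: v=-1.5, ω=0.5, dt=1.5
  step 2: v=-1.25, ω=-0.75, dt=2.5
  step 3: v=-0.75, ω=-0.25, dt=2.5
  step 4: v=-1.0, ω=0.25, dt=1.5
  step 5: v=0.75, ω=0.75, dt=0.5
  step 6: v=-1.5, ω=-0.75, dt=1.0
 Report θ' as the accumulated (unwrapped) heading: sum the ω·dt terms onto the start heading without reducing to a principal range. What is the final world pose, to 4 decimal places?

(0.3062, 11.5016, -2.5354)

step 1: θ'=-0.0354 (R=-3.0000) → pose (-1.0151, 5.8768, -0.0354)
step 2: θ'=-1.9104 (R=1.6667) → pose (-2.5276, 8.0976, -1.9104)
step 3: θ'=-2.5354 (R=3.0000) → pose (-1.4082, 9.5637, -2.5354)
step 4: θ'=-2.1604 (R=-4.0000) → pose (-0.3625, 10.6269, -2.1604)
step 5: θ'=-1.7854 (R=1.0000) → pose (-0.5084, 10.2838, -1.7854)
step 6: θ'=-2.5354 (R=2.0000) → pose (0.3062, 11.5016, -2.5354)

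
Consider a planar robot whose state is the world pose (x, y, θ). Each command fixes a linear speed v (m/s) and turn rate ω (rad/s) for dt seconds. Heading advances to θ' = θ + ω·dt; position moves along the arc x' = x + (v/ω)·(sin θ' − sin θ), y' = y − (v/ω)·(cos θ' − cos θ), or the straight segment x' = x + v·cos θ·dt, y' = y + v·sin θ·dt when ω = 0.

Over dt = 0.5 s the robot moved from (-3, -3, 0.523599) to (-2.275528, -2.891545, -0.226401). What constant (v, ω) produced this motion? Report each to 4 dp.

Δθ = -0.226401 − 0.523599 = -0.750000
ω = Δθ/dt = -0.750000/0.5 = -1.5000
R = Δx/(sin θ' − sin θ) = -1.0000
v = R·ω = -1.0000·-1.5000 = 1.5000

v = 1.5000, ω = -1.5000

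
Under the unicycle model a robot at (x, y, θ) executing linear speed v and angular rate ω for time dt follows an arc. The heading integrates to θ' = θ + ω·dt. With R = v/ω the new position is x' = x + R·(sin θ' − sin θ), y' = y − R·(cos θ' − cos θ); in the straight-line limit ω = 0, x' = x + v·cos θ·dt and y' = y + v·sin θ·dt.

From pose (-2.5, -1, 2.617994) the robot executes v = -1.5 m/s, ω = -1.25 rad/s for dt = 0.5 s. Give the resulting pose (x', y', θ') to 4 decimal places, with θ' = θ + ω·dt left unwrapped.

θ' = 2.6180 + -1.25·0.5 = 1.9930
R = v/ω = -1.5/-1.25 = 1.2000
x' = -2.5 + 1.2000·(sin 1.9930 − sin 2.6180) = -2.0054
y' = -1 − 1.2000·(cos 1.9930 − cos 2.6180) = -1.5475

(-2.0054, -1.5475, 1.9930)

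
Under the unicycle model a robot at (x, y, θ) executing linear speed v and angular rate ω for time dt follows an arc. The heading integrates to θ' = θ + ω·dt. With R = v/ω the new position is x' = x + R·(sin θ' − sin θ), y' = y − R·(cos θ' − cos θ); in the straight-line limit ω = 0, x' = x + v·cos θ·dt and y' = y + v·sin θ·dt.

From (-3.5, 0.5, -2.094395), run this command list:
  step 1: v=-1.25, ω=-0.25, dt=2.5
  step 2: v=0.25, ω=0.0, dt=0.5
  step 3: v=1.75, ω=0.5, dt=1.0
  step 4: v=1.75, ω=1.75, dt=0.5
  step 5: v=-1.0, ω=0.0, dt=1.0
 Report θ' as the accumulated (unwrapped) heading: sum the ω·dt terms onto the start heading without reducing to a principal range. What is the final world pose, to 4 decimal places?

step 1: θ'=-2.7194 (R=5.0000) → pose (-1.2187, 2.5610, -2.7194)
step 2: θ'=-2.7194 (straight) → pose (-1.3327, 2.5097, -2.7194)
step 3: θ'=-2.2194 (R=3.5000) → pose (-2.6878, 1.4313, -2.2194)
step 4: θ'=-1.3444 (R=1.0000) → pose (-2.8654, 0.6028, -1.3444)
step 5: θ'=-1.3444 (straight) → pose (-3.0898, 1.5772, -1.3444)

(-3.0898, 1.5772, -1.3444)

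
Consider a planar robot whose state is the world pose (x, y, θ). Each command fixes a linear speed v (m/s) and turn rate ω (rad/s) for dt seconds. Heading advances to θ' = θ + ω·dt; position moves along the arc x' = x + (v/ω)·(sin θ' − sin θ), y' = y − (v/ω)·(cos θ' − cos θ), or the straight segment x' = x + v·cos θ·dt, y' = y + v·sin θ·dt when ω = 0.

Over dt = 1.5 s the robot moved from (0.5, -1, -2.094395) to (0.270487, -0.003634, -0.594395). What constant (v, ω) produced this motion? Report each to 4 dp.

Δθ = -0.594395 − -2.094395 = 1.500000
ω = Δθ/dt = 1.500000/1.5 = 1.0000
R = −Δy/(cos θ' − cos θ) = -0.7500
v = R·ω = -0.7500·1.0000 = -0.7500

v = -0.7500, ω = 1.0000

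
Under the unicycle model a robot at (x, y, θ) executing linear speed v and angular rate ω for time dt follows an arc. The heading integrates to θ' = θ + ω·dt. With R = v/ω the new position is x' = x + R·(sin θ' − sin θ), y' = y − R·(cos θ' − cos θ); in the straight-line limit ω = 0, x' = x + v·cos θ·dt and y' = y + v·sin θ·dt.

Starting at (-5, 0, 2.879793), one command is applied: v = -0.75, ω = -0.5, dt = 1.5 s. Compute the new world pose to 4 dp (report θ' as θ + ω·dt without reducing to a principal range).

θ' = 2.8798 + -0.5·1.5 = 2.1298
R = v/ω = -0.75/-0.5 = 1.5000
x' = -5 + 1.5000·(sin 2.1298 − sin 2.8798) = -4.1165
y' = 0 − 1.5000·(cos 2.1298 − cos 2.8798) = -0.6534

(-4.1165, -0.6534, 2.1298)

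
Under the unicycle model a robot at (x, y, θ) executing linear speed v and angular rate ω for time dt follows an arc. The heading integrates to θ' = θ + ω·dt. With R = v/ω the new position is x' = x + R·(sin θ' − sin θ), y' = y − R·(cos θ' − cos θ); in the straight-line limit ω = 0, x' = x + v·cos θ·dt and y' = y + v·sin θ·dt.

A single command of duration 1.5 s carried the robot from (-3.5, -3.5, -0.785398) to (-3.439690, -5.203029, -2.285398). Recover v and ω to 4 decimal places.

Δθ = -2.285398 − -0.785398 = -1.500000
ω = Δθ/dt = -1.500000/1.5 = -1.0000
R = −Δy/(cos θ' − cos θ) = -1.2500
v = R·ω = -1.2500·-1.0000 = 1.2500

v = 1.2500, ω = -1.0000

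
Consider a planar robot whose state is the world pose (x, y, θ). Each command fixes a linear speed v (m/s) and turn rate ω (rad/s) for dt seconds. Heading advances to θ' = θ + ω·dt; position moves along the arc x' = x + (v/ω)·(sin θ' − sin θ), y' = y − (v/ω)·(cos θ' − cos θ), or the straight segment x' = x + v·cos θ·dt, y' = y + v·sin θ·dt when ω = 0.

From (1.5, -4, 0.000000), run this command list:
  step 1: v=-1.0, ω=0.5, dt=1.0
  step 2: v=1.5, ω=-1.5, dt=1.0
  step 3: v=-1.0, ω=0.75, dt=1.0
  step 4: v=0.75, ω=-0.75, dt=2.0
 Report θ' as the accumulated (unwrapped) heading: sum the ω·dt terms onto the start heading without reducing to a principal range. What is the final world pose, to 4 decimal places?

(1.8065, -5.1578, -1.7500)

step 1: θ'=0.5000 (R=-2.0000) → pose (0.5411, -4.2448, 0.5000)
step 2: θ'=-1.0000 (R=-1.0000) → pose (1.8620, -4.5821, -1.0000)
step 3: θ'=-0.2500 (R=-1.3333) → pose (1.0700, -4.0106, -0.2500)
step 4: θ'=-1.7500 (R=-1.0000) → pose (1.8065, -5.1578, -1.7500)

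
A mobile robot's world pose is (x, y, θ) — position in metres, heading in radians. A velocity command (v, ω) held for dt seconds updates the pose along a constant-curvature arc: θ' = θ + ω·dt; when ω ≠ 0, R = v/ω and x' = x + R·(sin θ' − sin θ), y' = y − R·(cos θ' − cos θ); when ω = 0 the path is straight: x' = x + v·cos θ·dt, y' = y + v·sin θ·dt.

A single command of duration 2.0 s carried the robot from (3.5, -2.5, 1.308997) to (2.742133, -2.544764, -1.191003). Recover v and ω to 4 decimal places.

v = -0.5000, ω = -1.2500

Δθ = -1.191003 − 1.308997 = -2.500000
ω = Δθ/dt = -2.500000/2.0 = -1.2500
R = Δx/(sin θ' − sin θ) = 0.4000
v = R·ω = 0.4000·-1.2500 = -0.5000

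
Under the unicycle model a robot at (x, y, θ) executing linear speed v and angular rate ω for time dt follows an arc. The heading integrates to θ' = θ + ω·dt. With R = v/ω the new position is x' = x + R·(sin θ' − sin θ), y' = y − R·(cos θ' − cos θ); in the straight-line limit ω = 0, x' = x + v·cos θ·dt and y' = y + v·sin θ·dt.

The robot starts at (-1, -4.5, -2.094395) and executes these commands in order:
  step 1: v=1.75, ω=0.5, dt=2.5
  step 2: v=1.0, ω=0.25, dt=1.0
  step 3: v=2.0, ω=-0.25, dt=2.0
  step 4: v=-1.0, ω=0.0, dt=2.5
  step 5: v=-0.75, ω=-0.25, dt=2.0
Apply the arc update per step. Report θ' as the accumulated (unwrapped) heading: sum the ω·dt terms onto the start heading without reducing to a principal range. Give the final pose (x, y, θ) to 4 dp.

(1.3143, -8.5229, -1.5944)

step 1: θ'=-0.8444 (R=3.5000) → pose (-0.5854, -8.5746, -0.8444)
step 2: θ'=-0.5944 (R=4.0000) → pose (0.1648, -9.2319, -0.5944)
step 3: θ'=-1.0944 (R=-8.0000) → pose (2.7940, -12.1911, -1.0944)
step 4: θ'=-1.0944 (straight) → pose (1.6475, -9.9695, -1.0944)
step 5: θ'=-1.5944 (R=3.0000) → pose (1.3143, -8.5229, -1.5944)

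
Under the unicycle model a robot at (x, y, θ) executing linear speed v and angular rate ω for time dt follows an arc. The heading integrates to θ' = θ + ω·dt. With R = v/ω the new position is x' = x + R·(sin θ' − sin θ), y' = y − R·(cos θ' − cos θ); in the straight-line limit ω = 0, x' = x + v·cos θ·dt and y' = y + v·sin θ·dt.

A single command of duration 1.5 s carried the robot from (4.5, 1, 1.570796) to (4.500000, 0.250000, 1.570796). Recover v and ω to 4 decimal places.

Δθ = 1.570796 − 1.570796 = 0.000000
ω = Δθ/dt = 0.000000/1.5 = 0.0000
ω = 0 → v = (Δx·cos θ + Δy·sin θ)/dt = -0.5000

v = -0.5000, ω = 0.0000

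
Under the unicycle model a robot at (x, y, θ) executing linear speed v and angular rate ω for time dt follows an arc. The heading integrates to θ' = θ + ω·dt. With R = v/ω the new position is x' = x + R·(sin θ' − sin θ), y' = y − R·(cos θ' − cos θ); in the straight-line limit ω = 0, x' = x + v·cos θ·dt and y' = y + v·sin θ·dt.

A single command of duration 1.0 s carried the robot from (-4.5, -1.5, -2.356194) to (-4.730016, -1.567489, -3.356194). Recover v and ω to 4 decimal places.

v = 0.2500, ω = -1.0000

Δθ = -3.356194 − -2.356194 = -1.000000
ω = Δθ/dt = -1.000000/1.0 = -1.0000
R = Δx/(sin θ' − sin θ) = -0.2500
v = R·ω = -0.2500·-1.0000 = 0.2500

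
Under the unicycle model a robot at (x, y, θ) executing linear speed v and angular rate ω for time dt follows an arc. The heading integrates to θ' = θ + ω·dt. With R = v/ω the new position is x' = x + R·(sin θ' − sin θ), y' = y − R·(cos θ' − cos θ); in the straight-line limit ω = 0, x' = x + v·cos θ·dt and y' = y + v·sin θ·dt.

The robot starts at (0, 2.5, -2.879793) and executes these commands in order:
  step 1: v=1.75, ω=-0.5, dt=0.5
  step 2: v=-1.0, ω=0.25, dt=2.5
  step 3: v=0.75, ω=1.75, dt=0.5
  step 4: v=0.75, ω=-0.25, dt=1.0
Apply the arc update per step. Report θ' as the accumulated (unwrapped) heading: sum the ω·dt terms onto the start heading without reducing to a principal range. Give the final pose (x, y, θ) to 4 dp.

step 1: θ'=-3.1298 (R=-3.5000) → pose (-0.8646, 2.3810, -3.1298)
step 2: θ'=-2.5048 (R=-4.0000) → pose (1.4667, 3.1647, -2.5048)
step 3: θ'=-1.6298 (R=0.4286) → pose (1.2937, 2.8454, -1.6298)
step 4: θ'=-1.8798 (R=-3.0000) → pose (1.1569, 2.1100, -1.8798)

(1.1569, 2.1100, -1.8798)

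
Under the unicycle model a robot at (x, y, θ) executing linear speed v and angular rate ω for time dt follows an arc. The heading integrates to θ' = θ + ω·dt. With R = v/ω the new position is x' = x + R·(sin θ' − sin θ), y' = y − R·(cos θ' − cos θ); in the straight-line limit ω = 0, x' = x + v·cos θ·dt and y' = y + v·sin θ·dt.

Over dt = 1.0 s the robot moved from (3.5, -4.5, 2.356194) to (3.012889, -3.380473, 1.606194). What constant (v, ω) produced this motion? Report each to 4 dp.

Δθ = 1.606194 − 2.356194 = -0.750000
ω = Δθ/dt = -0.750000/1.0 = -0.7500
R = −Δy/(cos θ' − cos θ) = -1.6667
v = R·ω = -1.6667·-0.7500 = 1.2500

v = 1.2500, ω = -0.7500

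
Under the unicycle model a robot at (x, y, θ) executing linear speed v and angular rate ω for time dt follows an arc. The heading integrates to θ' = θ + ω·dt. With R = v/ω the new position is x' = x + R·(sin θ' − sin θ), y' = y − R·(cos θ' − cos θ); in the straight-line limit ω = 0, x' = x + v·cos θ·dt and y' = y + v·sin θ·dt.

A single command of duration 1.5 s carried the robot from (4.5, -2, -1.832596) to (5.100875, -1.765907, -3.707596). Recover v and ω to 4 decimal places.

v = -0.5000, ω = -1.2500

Δθ = -3.707596 − -1.832596 = -1.875000
ω = Δθ/dt = -1.875000/1.5 = -1.2500
R = Δx/(sin θ' − sin θ) = 0.4000
v = R·ω = 0.4000·-1.2500 = -0.5000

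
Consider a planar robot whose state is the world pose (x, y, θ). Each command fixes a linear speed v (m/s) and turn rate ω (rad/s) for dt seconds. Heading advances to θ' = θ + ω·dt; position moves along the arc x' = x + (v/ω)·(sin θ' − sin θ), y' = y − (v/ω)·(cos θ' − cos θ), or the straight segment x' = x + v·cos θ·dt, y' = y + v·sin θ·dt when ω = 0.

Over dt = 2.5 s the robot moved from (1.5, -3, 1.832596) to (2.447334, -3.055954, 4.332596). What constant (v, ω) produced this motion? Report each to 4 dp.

v = -0.5000, ω = 1.0000

Δθ = 4.332596 − 1.832596 = 2.500000
ω = Δθ/dt = 2.500000/2.5 = 1.0000
R = Δx/(sin θ' − sin θ) = -0.5000
v = R·ω = -0.5000·1.0000 = -0.5000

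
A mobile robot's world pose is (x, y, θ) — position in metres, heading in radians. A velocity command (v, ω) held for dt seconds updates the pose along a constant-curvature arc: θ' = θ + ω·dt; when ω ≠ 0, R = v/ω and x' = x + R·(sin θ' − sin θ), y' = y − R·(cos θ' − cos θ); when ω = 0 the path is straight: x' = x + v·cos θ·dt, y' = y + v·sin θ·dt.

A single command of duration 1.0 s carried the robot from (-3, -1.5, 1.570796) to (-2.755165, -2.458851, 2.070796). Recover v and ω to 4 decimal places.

Δθ = 2.070796 − 1.570796 = 0.500000
ω = Δθ/dt = 0.500000/1.0 = 0.5000
R = −Δy/(cos θ' − cos θ) = -2.0000
v = R·ω = -2.0000·0.5000 = -1.0000

v = -1.0000, ω = 0.5000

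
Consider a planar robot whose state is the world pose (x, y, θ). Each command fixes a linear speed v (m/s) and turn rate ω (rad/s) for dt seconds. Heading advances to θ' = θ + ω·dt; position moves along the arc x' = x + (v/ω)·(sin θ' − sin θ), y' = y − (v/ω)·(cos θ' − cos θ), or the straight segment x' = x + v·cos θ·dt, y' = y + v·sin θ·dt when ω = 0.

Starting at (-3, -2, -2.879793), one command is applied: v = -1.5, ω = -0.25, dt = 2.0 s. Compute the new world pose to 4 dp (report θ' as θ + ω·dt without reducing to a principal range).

(-0.0314, -1.9650, -3.3798)

θ' = -2.8798 + -0.25·2.0 = -3.3798
R = v/ω = -1.5/-0.25 = 6.0000
x' = -3 + 6.0000·(sin -3.3798 − sin -2.8798) = -0.0314
y' = -2 − 6.0000·(cos -3.3798 − cos -2.8798) = -1.9650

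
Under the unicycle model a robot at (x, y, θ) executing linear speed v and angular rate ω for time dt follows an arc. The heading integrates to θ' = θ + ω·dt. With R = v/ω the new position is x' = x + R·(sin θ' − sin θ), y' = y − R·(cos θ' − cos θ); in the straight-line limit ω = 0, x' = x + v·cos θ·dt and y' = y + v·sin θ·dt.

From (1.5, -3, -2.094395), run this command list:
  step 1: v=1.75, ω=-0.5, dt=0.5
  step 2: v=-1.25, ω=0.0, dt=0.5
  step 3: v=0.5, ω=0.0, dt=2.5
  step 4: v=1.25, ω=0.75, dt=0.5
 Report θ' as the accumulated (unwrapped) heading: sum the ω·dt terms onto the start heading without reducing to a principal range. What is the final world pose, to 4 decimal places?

step 1: θ'=-2.3444 (R=-3.5000) → pose (0.9728, -3.6955, -2.3444)
step 2: θ'=-2.3444 (straight) → pose (1.4095, -3.2484, -2.3444)
step 3: θ'=-2.3444 (straight) → pose (0.5361, -4.1426, -2.3444)
step 4: θ'=-1.9694 (R=1.6667) → pose (0.1924, -4.6603, -1.9694)

(0.1924, -4.6603, -1.9694)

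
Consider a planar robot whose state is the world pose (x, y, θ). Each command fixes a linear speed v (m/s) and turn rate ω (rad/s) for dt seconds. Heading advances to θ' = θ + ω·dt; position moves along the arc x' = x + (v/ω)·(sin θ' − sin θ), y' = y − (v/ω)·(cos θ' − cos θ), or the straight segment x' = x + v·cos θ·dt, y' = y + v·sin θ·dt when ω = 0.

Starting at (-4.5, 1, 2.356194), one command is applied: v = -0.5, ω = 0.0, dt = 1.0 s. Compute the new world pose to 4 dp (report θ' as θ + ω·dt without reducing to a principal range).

(-4.1464, 0.6464, 2.3562)

θ' = 2.3562 + 0.0·1.0 = 2.3562
ω = 0 → straight: x' = -4.5 + -0.5·cos(2.3562)·1.0 = -4.1464
y' = 1 + -0.5·sin(2.3562)·1.0 = 0.6464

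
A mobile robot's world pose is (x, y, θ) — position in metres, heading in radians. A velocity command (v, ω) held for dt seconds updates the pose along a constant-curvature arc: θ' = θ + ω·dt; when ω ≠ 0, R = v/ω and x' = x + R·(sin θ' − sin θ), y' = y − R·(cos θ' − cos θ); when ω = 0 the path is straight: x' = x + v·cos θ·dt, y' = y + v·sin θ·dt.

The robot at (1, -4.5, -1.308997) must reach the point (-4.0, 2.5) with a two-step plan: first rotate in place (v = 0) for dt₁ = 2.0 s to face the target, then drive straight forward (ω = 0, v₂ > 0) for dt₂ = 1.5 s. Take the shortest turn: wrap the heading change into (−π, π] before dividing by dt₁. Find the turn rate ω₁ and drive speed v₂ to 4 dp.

heading to target = atan2(2.5−-4.5, -4−1) = 2.1910
Δθ = wrap(2.1910 − -1.3090) = -2.7831; ω₁ = Δθ/dt₁ = -1.3916
distance = √((-4−1)² + (2.5−-4.5)²) = 8.6023; v₂ = distance/dt₂ = 5.7349

ω₁ = -1.3916, v₂ = 5.7349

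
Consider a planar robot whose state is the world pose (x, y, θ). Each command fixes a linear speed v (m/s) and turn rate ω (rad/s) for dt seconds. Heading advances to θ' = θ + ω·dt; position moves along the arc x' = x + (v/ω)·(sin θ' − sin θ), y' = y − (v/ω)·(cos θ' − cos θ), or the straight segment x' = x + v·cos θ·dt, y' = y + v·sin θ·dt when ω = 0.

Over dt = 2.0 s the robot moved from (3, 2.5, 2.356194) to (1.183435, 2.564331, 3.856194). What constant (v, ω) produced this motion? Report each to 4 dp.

Δθ = 3.856194 − 2.356194 = 1.500000
ω = Δθ/dt = 1.500000/2.0 = 0.7500
R = Δx/(sin θ' − sin θ) = 1.3333
v = R·ω = 1.3333·0.7500 = 1.0000

v = 1.0000, ω = 0.7500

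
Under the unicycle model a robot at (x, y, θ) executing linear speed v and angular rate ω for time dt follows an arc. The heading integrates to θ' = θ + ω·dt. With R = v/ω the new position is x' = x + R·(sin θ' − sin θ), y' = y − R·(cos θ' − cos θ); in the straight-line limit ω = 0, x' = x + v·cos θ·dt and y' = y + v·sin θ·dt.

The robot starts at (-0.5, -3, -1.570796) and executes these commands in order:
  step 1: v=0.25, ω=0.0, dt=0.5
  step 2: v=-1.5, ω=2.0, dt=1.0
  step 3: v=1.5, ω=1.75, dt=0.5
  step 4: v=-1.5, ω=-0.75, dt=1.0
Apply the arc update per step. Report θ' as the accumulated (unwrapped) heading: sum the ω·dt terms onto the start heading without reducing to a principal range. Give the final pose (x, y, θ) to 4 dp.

step 1: θ'=-1.5708 (straight) → pose (-0.5000, -3.1250, -1.5708)
step 2: θ'=0.4292 (R=-0.7500) → pose (-1.5621, -2.4430, 0.4292)
step 3: θ'=1.3042 (R=0.8571) → pose (-1.0919, -1.8894, 1.3042)
step 4: θ'=0.5542 (R=2.0000) → pose (-1.9688, -3.0632, 0.5542)

(-1.9688, -3.0632, 0.5542)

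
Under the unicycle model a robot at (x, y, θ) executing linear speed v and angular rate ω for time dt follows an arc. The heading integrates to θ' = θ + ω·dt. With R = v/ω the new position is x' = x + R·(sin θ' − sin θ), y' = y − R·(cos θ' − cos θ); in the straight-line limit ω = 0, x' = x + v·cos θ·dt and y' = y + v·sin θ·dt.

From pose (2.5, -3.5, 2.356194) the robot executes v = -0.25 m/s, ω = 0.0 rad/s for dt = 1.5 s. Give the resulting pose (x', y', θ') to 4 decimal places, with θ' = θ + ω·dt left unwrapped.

(2.7652, -3.7652, 2.3562)

θ' = 2.3562 + 0.0·1.5 = 2.3562
ω = 0 → straight: x' = 2.5 + -0.25·cos(2.3562)·1.5 = 2.7652
y' = -3.5 + -0.25·sin(2.3562)·1.5 = -3.7652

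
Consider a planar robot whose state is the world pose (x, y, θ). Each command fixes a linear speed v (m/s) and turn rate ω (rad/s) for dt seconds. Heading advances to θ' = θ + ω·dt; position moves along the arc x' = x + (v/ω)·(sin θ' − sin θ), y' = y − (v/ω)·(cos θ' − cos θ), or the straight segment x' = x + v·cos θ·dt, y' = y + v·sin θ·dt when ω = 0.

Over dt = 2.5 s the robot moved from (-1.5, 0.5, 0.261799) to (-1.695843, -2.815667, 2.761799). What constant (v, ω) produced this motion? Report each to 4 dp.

v = -1.7500, ω = 1.0000

Δθ = 2.761799 − 0.261799 = 2.500000
ω = Δθ/dt = 2.500000/2.5 = 1.0000
R = −Δy/(cos θ' − cos θ) = -1.7500
v = R·ω = -1.7500·1.0000 = -1.7500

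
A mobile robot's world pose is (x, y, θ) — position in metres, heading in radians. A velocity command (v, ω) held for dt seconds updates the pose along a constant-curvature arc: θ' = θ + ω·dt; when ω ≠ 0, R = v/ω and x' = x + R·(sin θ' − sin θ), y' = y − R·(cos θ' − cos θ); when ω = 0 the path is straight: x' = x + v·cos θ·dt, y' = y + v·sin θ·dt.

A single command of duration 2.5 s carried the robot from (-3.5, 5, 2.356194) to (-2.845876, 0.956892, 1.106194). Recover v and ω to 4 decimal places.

v = -1.7500, ω = -0.5000

Δθ = 1.106194 − 2.356194 = -1.250000
ω = Δθ/dt = -1.250000/2.5 = -0.5000
R = −Δy/(cos θ' − cos θ) = 3.5000
v = R·ω = 3.5000·-0.5000 = -1.7500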